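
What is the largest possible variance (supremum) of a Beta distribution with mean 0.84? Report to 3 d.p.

Var = μ(1−μ)/(α+β+1), which approaches μ(1−μ) as α+β → 0.
So the supremum is μ(1−μ) = 0.84×0.16 = 0.134.

0.134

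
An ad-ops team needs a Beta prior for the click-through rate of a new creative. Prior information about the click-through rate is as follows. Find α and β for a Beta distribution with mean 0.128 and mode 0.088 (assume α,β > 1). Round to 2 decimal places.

α = 2.64, β = 17.96

With s = α+β: μ = α/s and mode = (α−1)/(s−2). Eliminating α = μs,
μs − 1 = m(s−2) ⇒ s(μ−m) = 1−2m ⇒ s = 0.824/0.040 = 20.6000.
So α = μs = 2.64, β = (1−μ)s = 17.96.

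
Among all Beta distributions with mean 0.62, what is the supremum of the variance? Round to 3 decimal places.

0.236

For fixed mean μ the Beta variance is μ(1−μ)/(α+β+1), increasing as α+β decreases.
Its least upper bound (not attained) is μ(1−μ) = 0.62·0.38 = 0.236.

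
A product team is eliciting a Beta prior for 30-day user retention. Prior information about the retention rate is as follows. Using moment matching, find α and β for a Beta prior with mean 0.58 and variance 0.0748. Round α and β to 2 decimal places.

α = 1.31, β = 0.95

Let s = α+β. The Beta variance is μ(1−μ)/(s+1).
So s+1 = μ(1−μ)/σ² = (0.58×0.42)/0.0748 = 0.2436/0.0748 = 3.2567, giving s = 2.2567.
Then α = μs = 0.58×2.2567 = 1.31 and β = (1−μ)s = 0.42×2.2567 = 0.95.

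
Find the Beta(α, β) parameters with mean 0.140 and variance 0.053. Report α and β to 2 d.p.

Let s = α+β. The Beta variance is μ(1−μ)/(s+1).
So s+1 = μ(1−μ)/σ² = (0.140×0.860)/0.053 = 0.120400/0.053 = 2.2717, giving s = 1.2717.
Then α = μs = 0.140×1.2717 = 0.18 and β = (1−μ)s = 0.860×1.2717 = 1.09.

α = 0.18, β = 1.09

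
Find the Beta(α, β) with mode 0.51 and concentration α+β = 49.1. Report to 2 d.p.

α = 25.02, β = 24.08

Since the density peak of Beta(α,β) is at (α−1)/(α+β−2),
α = 1 + 0.51(49.1−2) = 25.02 and β = 49.1 − 25.02 = 24.08.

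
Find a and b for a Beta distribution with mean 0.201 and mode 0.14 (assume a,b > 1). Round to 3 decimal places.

With s = a+b: μ = a/s and mode = (a−1)/(s−2). Eliminating a = μs,
μs − 1 = m(s−2) ⇒ s(μ−m) = 1−2m ⇒ s = 0.72/0.061 = 11.8033.
So a = μs = 2.372, b = (1−μ)s = 9.431.

a = 2.372, b = 9.431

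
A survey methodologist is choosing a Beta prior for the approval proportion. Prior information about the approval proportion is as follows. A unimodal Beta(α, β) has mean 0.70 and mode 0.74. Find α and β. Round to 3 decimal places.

α = 8.400, β = 3.600

With s = α+β: μ = α/s and mode = (α−1)/(s−2). Eliminating α = μs,
μs − 1 = m(s−2) ⇒ s(μ−m) = 1−2m ⇒ s = -0.48/-0.04 = 12.0000.
So α = μs = 8.400, β = (1−μ)s = 3.600.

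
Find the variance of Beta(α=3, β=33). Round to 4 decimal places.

0.0021

α+β = 36 and αβ = 99, so Var = αβ/[(α+β)²(α+β+1)] = 99/47952 = 0.0021.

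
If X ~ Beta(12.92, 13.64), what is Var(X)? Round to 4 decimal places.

μ = 12.92/26.56 = 0.486446; Var = μ(1−μ)/(α+β+1) = 0.2498163/27.56 = 0.0091.

0.0091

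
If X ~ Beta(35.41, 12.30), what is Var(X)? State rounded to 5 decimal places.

α+β = 47.71 and αβ = 435.5430, so Var = αβ/[(α+β)²(α+β+1)] = 435.5430/110875.850111 = 0.00393.

0.00393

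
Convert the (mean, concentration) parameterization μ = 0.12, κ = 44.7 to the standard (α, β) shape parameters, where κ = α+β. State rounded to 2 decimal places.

α = μκ = 0.12×44.7 = 5.36 and β = (1−μ)κ = 0.88×44.7 = 39.34.

α = 5.36, β = 39.34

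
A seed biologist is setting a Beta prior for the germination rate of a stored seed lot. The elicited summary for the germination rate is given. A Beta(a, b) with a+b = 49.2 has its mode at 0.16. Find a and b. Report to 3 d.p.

a = 8.552, b = 40.648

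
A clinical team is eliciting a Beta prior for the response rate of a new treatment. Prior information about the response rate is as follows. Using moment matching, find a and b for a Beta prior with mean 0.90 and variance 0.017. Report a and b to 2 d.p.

a = 3.86, b = 0.43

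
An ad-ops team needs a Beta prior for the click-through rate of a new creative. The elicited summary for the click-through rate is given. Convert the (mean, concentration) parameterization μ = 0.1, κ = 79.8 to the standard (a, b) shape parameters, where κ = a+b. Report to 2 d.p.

a = 7.98, b = 71.82

a = μκ = 0.1×79.8 = 7.98 and b = (1−μ)κ = 0.9×79.8 = 71.82.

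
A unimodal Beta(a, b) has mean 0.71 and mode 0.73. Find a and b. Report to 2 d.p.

Let s = a+b. Mean gives a = μs = 0.71s; mode gives (a−1)/(s−2) = 0.73.
Substituting: 0.71s − 1 = 0.73(s−2) = 0.73s − 1.46, so -0.02s = -0.46 and s = 23.0000.
Then a = 0.71×23.0000 = 16.33 and b = s−a = 6.67.

a = 16.33, b = 6.67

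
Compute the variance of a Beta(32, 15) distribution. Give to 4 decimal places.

0.0045

α+β = 47 and αβ = 480, so Var = αβ/[(α+β)²(α+β+1)] = 480/106032 = 0.0045.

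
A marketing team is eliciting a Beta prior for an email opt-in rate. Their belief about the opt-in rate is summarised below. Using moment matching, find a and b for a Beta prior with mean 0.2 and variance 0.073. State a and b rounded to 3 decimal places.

By moment matching, a+b = μ(1−μ)/σ² − 1 = (0.2·0.8)/0.073 − 1 = 2.1918 − 1 = 1.1918.
Since a/(a+b) = μ, a = 0.2·1.1918 = 0.238 and b = 0.8·1.1918 = 0.953.

a = 0.238, b = 0.953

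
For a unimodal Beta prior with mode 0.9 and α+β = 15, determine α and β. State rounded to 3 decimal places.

α = 12.700, β = 2.300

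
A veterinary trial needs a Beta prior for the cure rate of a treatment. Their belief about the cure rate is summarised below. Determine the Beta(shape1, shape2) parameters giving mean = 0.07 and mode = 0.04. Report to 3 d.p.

With s = shape1+shape2: μ = shape1/s and mode = (shape1−1)/(s−2). Eliminating shape1 = μs,
μs − 1 = m(s−2) ⇒ s(μ−m) = 1−2m ⇒ s = 0.92/0.03 = 30.6667.
So shape1 = μs = 2.147, shape2 = (1−μ)s = 28.520.

shape1 = 2.147, shape2 = 28.520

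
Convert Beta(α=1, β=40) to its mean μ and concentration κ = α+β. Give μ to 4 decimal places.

κ = α+β = 1+40 = 41; μ = α/κ = 1/41 = 0.0244.

μ = 0.0244, κ = 41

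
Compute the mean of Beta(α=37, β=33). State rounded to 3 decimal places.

0.529

E[X] = α/(α+β) = 37/70 = 0.529.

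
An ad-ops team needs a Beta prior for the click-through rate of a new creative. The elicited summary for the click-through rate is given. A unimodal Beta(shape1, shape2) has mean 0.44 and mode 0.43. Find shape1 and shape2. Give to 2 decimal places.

shape1 = 6.16, shape2 = 7.84

Let s = shape1+shape2. Mean gives shape1 = μs = 0.44s; mode gives (shape1−1)/(s−2) = 0.43.
Substituting: 0.44s − 1 = 0.43(s−2) = 0.43s − 0.86, so 0.01s = 0.14 and s = 14.0000.
Then shape1 = 0.44×14.0000 = 6.16 and shape2 = s−shape1 = 7.84.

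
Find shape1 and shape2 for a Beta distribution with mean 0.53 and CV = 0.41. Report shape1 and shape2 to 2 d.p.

shape1 = 2.27, shape2 = 2.01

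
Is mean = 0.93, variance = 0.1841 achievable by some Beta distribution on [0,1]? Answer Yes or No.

The Beta variance bound is σ² < μ(1−μ).
Here μ(1−μ) = 0.93×0.07 = 0.0651, and 0.1841 ≥ 0.0651.

No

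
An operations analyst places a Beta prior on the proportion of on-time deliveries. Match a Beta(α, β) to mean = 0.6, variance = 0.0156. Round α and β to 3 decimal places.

α = 8.631, β = 5.754

By moment matching, α+β = μ(1−μ)/σ² − 1 = (0.6·0.4)/0.0156 − 1 = 15.3846 − 1 = 14.3846.
Since α/(α+β) = μ, α = 0.6·14.3846 = 8.631 and β = 0.4·14.3846 = 5.754.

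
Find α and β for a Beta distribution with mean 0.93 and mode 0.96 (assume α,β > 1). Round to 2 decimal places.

α = 28.52, β = 2.15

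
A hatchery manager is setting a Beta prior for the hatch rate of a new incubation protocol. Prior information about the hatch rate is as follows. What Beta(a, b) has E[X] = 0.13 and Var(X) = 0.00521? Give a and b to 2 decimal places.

a = 2.69, b = 18.02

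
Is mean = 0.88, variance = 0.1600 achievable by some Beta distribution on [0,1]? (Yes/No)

A Beta with mean μ has variance μ(1−μ)/(α+β+1) < μ(1−μ).
Here μ(1−μ) = 0.88×0.12 = 0.1056, and 0.1600 ≥ 0.1056.

No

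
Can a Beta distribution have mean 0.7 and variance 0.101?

The Beta variance bound is σ² < μ(1−μ).
Here μ(1−μ) = 0.7×0.3 = 0.21, and 0.101 < 0.21.

Yes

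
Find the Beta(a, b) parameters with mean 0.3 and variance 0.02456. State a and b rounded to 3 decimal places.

Write ν = a+b; then a = μν and Var = μ(1−μ)/(ν+1).
ν = μ(1−μ)/Var − 1 = 0.21/0.02456 − 1 = 7.5505.
a = 0.3·7.5505 = 2.265, b = 0.7·7.5505 = 5.285.

a = 2.265, b = 5.285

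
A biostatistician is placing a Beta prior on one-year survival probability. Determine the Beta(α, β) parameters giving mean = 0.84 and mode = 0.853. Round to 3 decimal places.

Let s = α+β. Mean gives α = μs = 0.84s; mode gives (α−1)/(s−2) = 0.853.
Substituting: 0.84s − 1 = 0.853(s−2) = 0.853s − 1.706, so -0.013s = -0.706 and s = 54.3077.
Then α = 0.84×54.3077 = 45.618 and β = s−α = 8.689.

α = 45.618, β = 8.689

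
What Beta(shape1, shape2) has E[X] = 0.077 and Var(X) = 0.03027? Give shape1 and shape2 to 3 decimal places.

shape1 = 0.104, shape2 = 1.244

Let s = shape1+shape2. The Beta variance is μ(1−μ)/(s+1).
So s+1 = μ(1−μ)/σ² = (0.077×0.923)/0.03027 = 0.071071/0.03027 = 2.3479, giving s = 1.3479.
Then shape1 = μs = 0.077×1.3479 = 0.104 and shape2 = (1−μ)s = 0.923×1.3479 = 1.244.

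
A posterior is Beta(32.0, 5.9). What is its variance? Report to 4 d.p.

α+β = 37.9 and αβ = 188.80, so Var = αβ/[(α+β)²(α+β+1)] = 188.80/55876.349 = 0.0034.

0.0034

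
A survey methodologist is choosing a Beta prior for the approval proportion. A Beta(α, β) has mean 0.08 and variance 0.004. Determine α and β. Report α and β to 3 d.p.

α = 1.392, β = 16.008

By moment matching, α+β = μ(1−μ)/σ² − 1 = (0.08·0.92)/0.004 − 1 = 18.4000 − 1 = 17.4000.
Since α/(α+β) = μ, α = 0.08·17.4000 = 1.392 and β = 0.92·17.4000 = 16.008.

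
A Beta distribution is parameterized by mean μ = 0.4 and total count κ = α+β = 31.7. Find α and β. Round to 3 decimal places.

α = 12.680, β = 19.020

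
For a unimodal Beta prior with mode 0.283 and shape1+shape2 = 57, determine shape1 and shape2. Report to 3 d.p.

shape1 = 16.565, shape2 = 40.435

Mode = (shape1−1)/(κ−2) with κ = shape1+shape2, so shape1−1 = 0.283·55 = 15.565.
shape1 = 16.565; shape2 = κ − shape1 = 40.435.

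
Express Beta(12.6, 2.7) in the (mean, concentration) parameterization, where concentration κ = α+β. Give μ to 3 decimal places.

κ = α+β = 12.6+2.7 = 15.3; μ = α/κ = 12.6/15.3 = 0.824.

μ = 0.824, κ = 15.3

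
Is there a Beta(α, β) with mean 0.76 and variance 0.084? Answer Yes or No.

Yes

For any Beta, Var(X) < E[X]·(1−E[X]).
Here μ(1−μ) = 0.76×0.24 = 0.1824, and 0.084 < 0.1824.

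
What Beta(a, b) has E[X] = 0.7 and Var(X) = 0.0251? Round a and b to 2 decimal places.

Let s = a+b. The Beta variance is μ(1−μ)/(s+1).
So s+1 = μ(1−μ)/σ² = (0.7×0.3)/0.0251 = 0.21/0.0251 = 8.3665, giving s = 7.3665.
Then a = μs = 0.7×7.3665 = 5.16 and b = (1−μ)s = 0.3×7.3665 = 2.21.

a = 5.16, b = 2.21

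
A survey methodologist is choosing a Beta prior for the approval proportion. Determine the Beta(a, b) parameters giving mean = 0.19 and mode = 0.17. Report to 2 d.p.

With s = a+b: μ = a/s and mode = (a−1)/(s−2). Eliminating a = μs,
μs − 1 = m(s−2) ⇒ s(μ−m) = 1−2m ⇒ s = 0.66/0.02 = 33.0000.
So a = μs = 6.27, b = (1−μ)s = 26.73.

a = 6.27, b = 26.73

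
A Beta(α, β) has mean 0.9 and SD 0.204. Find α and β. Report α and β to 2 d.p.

Variance = 0.204² = 0.041616. The moment-matching identity α+β = μ(1−μ)/Var − 1 gives
α+β = 0.09/0.041616 − 1 = 1.1626, so α = μ·1.1626 = 1.05 and β = (1−μ)·1.1626 = 0.12.

α = 1.05, β = 0.12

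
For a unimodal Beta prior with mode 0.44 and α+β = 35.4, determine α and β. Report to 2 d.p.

α = 15.70, β = 19.70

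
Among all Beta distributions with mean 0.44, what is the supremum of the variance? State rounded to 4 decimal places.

0.2464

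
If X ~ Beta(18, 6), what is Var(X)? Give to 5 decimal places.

0.00750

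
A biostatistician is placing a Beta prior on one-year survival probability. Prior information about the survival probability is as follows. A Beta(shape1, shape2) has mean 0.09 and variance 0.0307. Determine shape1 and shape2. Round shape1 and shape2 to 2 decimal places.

Let s = shape1+shape2. The Beta variance is μ(1−μ)/(s+1).
So s+1 = μ(1−μ)/σ² = (0.09×0.91)/0.0307 = 0.0819/0.0307 = 2.6678, giving s = 1.6678.
Then shape1 = μs = 0.09×1.6678 = 0.15 and shape2 = (1−μ)s = 0.91×1.6678 = 1.52.

shape1 = 0.15, shape2 = 1.52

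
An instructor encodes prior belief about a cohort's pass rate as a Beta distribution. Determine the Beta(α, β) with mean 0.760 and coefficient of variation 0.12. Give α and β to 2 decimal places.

α = 15.91, β = 5.02

σ = CV·μ = 0.12×0.760 = 0.09120, so σ² = 0.008317.
s+1 = μ(1−μ)/σ² = 0.182400/0.008317 = 21.9298, so s = α+β = 20.9298.
α = μs = 15.91, β = (1−μ)s = 5.02.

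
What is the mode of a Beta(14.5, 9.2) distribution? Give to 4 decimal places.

With α,β > 1, mode = (α−1)/(α+β−2) = 13.5/21.7 = 0.6221.

0.6221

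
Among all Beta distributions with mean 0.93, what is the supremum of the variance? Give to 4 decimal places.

0.0651

Var = μ(1−μ)/(α+β+1), which approaches μ(1−μ) as α+β → 0.
So the supremum is μ(1−μ) = 0.93×0.07 = 0.0651.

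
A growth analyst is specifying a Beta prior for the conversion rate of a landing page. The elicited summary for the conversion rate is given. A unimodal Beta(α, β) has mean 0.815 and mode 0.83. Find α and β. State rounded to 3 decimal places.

With s = α+β: μ = α/s and mode = (α−1)/(s−2). Eliminating α = μs,
μs − 1 = m(s−2) ⇒ s(μ−m) = 1−2m ⇒ s = -0.66/-0.015 = 44.0000.
So α = μs = 35.860, β = (1−μ)s = 8.140.

α = 35.860, β = 8.140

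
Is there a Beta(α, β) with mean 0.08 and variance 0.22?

For any Beta, Var(X) < E[X]·(1−E[X]).
Here μ(1−μ) = 0.08×0.92 = 0.0736, and 0.22 ≥ 0.0736.

No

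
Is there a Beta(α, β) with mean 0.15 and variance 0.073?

Yes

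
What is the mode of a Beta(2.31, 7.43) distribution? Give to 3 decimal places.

0.169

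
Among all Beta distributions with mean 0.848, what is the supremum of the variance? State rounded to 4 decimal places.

0.1289

Var = μ(1−μ)/(α+β+1), which approaches μ(1−μ) as α+β → 0.
So the supremum is μ(1−μ) = 0.848×0.152 = 0.1289.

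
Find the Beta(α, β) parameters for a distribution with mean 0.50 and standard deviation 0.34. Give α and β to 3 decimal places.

σ² = 0.34² = 0.1156.
With s = α+β, Var = μ(1−μ)/(s+1), so s+1 = (0.50×0.50)/0.1156 = 2.1626 and s = 1.1626.
α = μs = 0.581, β = (1−μ)s = 0.581.

α = 0.581, β = 0.581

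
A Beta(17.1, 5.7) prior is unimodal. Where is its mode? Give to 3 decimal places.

0.774

The density x^(α−1)(1−x)^(β−1) is maximised at (α−1)/(α+β−2) = 16.1/20.8 = 0.774.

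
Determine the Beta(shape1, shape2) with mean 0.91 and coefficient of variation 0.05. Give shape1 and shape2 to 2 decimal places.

shape1 = 35.09, shape2 = 3.47

σ = CV·μ = 0.05×0.91 = 0.04550, so σ² = 0.002070.
s+1 = μ(1−μ)/σ² = 0.0819/0.002070 = 39.5604, so s = shape1+shape2 = 38.5604.
shape1 = μs = 35.09, shape2 = (1−μ)s = 3.47.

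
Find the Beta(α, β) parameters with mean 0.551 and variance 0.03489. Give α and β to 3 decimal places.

α = 3.356, β = 2.735

Write ν = α+β; then α = μν and Var = μ(1−μ)/(ν+1).
ν = μ(1−μ)/Var − 1 = 0.247399/0.03489 − 1 = 6.0908.
α = 0.551·6.0908 = 3.356, β = 0.449·6.0908 = 2.735.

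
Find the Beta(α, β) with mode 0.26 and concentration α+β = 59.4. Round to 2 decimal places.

α = 15.92, β = 43.48

For α,β>1 the mode is (α−1)/(α+β−2), so α = mode·(κ−2)+1 = 0.26×57.4+1 = 15.92.
And β = (1−mode)·(κ−2)+1 = 0.74×57.4+1 = 43.48.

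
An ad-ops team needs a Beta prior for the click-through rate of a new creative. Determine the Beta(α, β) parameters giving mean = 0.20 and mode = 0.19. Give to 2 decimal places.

Let s = α+β. Mean gives α = μs = 0.20s; mode gives (α−1)/(s−2) = 0.19.
Substituting: 0.20s − 1 = 0.19(s−2) = 0.19s − 0.38, so 0.01s = 0.62 and s = 62.0000.
Then α = 0.20×62.0000 = 12.40 and β = s−α = 49.60.

α = 12.40, β = 49.60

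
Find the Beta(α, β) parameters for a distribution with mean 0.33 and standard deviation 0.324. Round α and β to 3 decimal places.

Variance = 0.324² = 0.104976. The moment-matching identity α+β = μ(1−μ)/Var − 1 gives
α+β = 0.2211/0.104976 − 1 = 1.1062, so α = μ·1.1062 = 0.365 and β = (1−μ)·1.1062 = 0.741.

α = 0.365, β = 0.741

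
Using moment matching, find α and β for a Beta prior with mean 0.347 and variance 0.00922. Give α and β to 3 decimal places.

α = 8.181, β = 15.395

Let s = α+β. The Beta variance is μ(1−μ)/(s+1).
So s+1 = μ(1−μ)/σ² = (0.347×0.653)/0.00922 = 0.226591/0.00922 = 24.5760, giving s = 23.5760.
Then α = μs = 0.347×23.5760 = 8.181 and β = (1−μ)s = 0.653×23.5760 = 15.395.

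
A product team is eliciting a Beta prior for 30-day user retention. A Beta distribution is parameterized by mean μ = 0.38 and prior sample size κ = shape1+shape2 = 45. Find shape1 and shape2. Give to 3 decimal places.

shape1 = 17.100, shape2 = 27.900

shape1 = μκ = 0.38×45 = 17.100 and shape2 = (1−μ)κ = 0.62×45 = 27.900.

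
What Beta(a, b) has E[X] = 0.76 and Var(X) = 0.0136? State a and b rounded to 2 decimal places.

By moment matching, a+b = μ(1−μ)/σ² − 1 = (0.76·0.24)/0.0136 − 1 = 13.4118 − 1 = 12.4118.
Since a/(a+b) = μ, a = 0.76·12.4118 = 9.43 and b = 0.24·12.4118 = 2.98.

a = 9.43, b = 2.98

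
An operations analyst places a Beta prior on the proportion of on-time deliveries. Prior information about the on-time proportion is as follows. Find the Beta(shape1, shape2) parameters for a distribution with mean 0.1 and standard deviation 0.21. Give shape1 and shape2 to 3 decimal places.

shape1 = 0.104, shape2 = 0.937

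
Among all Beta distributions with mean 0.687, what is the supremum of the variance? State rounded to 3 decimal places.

For fixed mean μ the Beta variance is μ(1−μ)/(α+β+1), increasing as α+β decreases.
Its least upper bound (not attained) is μ(1−μ) = 0.687·0.313 = 0.215.

0.215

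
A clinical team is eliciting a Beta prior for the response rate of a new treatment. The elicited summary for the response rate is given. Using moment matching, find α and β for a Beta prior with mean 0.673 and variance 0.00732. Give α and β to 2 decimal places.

By moment matching, α+β = μ(1−μ)/σ² − 1 = (0.673·0.327)/0.00732 − 1 = 30.0643 − 1 = 29.0643.
Since α/(α+β) = μ, α = 0.673·29.0643 = 19.56 and β = 0.327·29.0643 = 9.50.

α = 19.56, β = 9.50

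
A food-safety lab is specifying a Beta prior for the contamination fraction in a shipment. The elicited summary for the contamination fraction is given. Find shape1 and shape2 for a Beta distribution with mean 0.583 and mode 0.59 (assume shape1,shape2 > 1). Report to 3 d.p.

shape1 = 14.991, shape2 = 10.723

With s = shape1+shape2: μ = shape1/s and mode = (shape1−1)/(s−2). Eliminating shape1 = μs,
μs − 1 = m(s−2) ⇒ s(μ−m) = 1−2m ⇒ s = -0.18/-0.007 = 25.7143.
So shape1 = μs = 14.991, shape2 = (1−μ)s = 10.723.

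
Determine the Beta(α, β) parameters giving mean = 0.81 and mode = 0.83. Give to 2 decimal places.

With s = α+β: μ = α/s and mode = (α−1)/(s−2). Eliminating α = μs,
μs − 1 = m(s−2) ⇒ s(μ−m) = 1−2m ⇒ s = -0.66/-0.02 = 33.0000.
So α = μs = 26.73, β = (1−μ)s = 6.27.

α = 26.73, β = 6.27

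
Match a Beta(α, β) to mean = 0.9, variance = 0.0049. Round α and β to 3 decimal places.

Write ν = α+β; then α = μν and Var = μ(1−μ)/(ν+1).
ν = μ(1−μ)/Var − 1 = 0.09/0.0049 − 1 = 17.3673.
α = 0.9·17.3673 = 15.631, β = 0.1·17.3673 = 1.737.

α = 15.631, β = 1.737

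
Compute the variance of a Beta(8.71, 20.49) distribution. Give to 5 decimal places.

0.00693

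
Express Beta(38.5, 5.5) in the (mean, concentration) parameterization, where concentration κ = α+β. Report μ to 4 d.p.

κ = α+β = 38.5+5.5 = 44.0; μ = α/κ = 38.5/44.0 = 0.8750.

μ = 0.8750, κ = 44.0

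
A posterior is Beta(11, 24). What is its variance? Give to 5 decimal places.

μ = 11/35 = 0.314286; Var = μ(1−μ)/(α+β+1) = 0.2155102/36 = 0.00599.

0.00599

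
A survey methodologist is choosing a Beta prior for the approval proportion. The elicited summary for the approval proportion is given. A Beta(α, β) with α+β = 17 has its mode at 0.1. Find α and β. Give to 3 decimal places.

α = 2.500, β = 14.500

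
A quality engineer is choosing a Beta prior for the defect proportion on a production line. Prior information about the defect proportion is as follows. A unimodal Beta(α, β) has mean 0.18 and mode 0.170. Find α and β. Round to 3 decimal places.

α = 11.880, β = 54.120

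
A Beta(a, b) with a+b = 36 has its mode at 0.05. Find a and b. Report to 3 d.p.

a = 2.700, b = 33.300

Mode = (a−1)/(κ−2) with κ = a+b, so a−1 = 0.05·34 = 1.700.
a = 2.700; b = κ − a = 33.300.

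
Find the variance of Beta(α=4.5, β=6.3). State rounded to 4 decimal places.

0.0206

α+β = 10.8 and αβ = 28.35, so Var = αβ/[(α+β)²(α+β+1)] = 28.35/1376.352 = 0.0206.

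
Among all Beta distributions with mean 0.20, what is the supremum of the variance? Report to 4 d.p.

0.1600

For fixed mean μ the Beta variance is μ(1−μ)/(α+β+1), increasing as α+β decreases.
Its least upper bound (not attained) is μ(1−μ) = 0.20·0.80 = 0.1600.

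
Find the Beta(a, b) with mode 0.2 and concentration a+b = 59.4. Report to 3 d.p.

a = 12.480, b = 46.920

Since the density peak of Beta(a,b) is at (a−1)/(a+b−2),
a = 1 + 0.2(59.4−2) = 12.480 and b = 59.4 − 12.480 = 46.920.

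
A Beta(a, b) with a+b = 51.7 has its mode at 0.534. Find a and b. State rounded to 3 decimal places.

For a,b>1 the mode is (a−1)/(a+b−2), so a = mode·(κ−2)+1 = 0.534×49.7+1 = 27.540.
And b = (1−mode)·(κ−2)+1 = 0.466×49.7+1 = 24.160.

a = 27.540, b = 24.160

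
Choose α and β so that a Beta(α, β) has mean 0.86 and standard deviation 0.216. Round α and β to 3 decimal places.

α = 1.359, β = 0.221

σ² = 0.216² = 0.046656.
With s = α+β, Var = μ(1−μ)/(s+1), so s+1 = (0.86×0.14)/0.046656 = 2.5806 and s = 1.5806.
α = μs = 1.359, β = (1−μ)s = 0.221.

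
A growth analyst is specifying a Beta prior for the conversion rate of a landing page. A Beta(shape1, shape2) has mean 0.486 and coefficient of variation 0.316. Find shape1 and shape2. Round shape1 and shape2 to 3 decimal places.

σ = CV·μ = 0.316×0.486 = 0.15358, so σ² = 0.023586.
s+1 = μ(1−μ)/σ² = 0.249804/0.023586 = 10.5914, so s = shape1+shape2 = 9.5914.
shape1 = μs = 4.661, shape2 = (1−μ)s = 4.930.

shape1 = 4.661, shape2 = 4.930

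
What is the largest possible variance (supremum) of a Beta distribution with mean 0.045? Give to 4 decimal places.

Var = μ(1−μ)/(α+β+1), which approaches μ(1−μ) as α+β → 0.
So the supremum is μ(1−μ) = 0.045×0.955 = 0.0430.

0.0430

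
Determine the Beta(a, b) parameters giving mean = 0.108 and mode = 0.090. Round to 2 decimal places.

a = 4.92, b = 40.64

Let s = a+b. Mean gives a = μs = 0.108s; mode gives (a−1)/(s−2) = 0.090.
Substituting: 0.108s − 1 = 0.090(s−2) = 0.090s − 0.180, so 0.018s = 0.820 and s = 45.5556.
Then a = 0.108×45.5556 = 4.92 and b = s−a = 40.64.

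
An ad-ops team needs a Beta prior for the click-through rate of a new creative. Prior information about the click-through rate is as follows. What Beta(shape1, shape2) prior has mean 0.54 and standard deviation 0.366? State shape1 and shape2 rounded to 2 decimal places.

shape1 = 0.46, shape2 = 0.39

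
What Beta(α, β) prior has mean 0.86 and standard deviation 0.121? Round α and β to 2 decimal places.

α = 6.21, β = 1.01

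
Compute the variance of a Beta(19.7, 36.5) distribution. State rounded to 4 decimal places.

μ = 19.7/56.2 = 0.350534; Var = μ(1−μ)/(α+β+1) = 0.2276599/57.2 = 0.0040.

0.0040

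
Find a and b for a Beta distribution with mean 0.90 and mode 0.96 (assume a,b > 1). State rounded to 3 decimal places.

With s = a+b: μ = a/s and mode = (a−1)/(s−2). Eliminating a = μs,
μs − 1 = m(s−2) ⇒ s(μ−m) = 1−2m ⇒ s = -0.92/-0.06 = 15.3333.
So a = μs = 13.800, b = (1−μ)s = 1.533.

a = 13.800, b = 1.533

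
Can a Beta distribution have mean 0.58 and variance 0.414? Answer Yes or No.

No

A Beta with mean μ has variance μ(1−μ)/(α+β+1) < μ(1−μ).
Here μ(1−μ) = 0.58×0.42 = 0.2436, and 0.414 ≥ 0.2436.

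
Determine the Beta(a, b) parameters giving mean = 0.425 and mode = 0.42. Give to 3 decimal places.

a = 13.600, b = 18.400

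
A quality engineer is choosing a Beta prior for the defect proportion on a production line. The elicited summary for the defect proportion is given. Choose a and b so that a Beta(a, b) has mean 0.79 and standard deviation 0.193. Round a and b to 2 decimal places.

Variance = 0.193² = 0.037249. The moment-matching identity a+b = μ(1−μ)/Var − 1 gives
a+b = 0.1659/0.037249 − 1 = 3.4538, so a = μ·3.4538 = 2.73 and b = (1−μ)·3.4538 = 0.73.

a = 2.73, b = 0.73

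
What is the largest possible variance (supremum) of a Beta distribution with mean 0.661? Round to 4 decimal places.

0.2241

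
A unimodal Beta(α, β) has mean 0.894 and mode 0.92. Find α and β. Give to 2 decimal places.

Let s = α+β. Mean gives α = μs = 0.894s; mode gives (α−1)/(s−2) = 0.92.
Substituting: 0.894s − 1 = 0.92(s−2) = 0.92s − 1.84, so -0.026s = -0.84 and s = 32.3077.
Then α = 0.894×32.3077 = 28.88 and β = s−α = 3.42.

α = 28.88, β = 3.42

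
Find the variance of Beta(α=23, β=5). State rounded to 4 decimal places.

μ = 23/28 = 0.821429; Var = μ(1−μ)/(α+β+1) = 0.1466837/29 = 0.0051.

0.0051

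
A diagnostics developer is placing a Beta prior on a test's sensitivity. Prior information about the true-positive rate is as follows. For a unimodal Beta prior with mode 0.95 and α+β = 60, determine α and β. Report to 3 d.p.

α = 56.100, β = 3.900

Mode = (α−1)/(κ−2) with κ = α+β, so α−1 = 0.95·58 = 55.100.
α = 56.100; β = κ − α = 3.900.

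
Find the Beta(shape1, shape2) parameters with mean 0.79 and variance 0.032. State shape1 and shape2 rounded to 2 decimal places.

shape1 = 3.31, shape2 = 0.88

Let s = shape1+shape2. The Beta variance is μ(1−μ)/(s+1).
So s+1 = μ(1−μ)/σ² = (0.79×0.21)/0.032 = 0.1659/0.032 = 5.1844, giving s = 4.1844.
Then shape1 = μs = 0.79×4.1844 = 3.31 and shape2 = (1−μ)s = 0.21×4.1844 = 0.88.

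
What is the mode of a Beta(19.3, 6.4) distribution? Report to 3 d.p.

The density x^(α−1)(1−x)^(β−1) is maximised at (α−1)/(α+β−2) = 18.3/23.7 = 0.772.

0.772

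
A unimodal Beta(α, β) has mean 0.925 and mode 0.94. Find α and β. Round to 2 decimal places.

Let s = α+β. Mean gives α = μs = 0.925s; mode gives (α−1)/(s−2) = 0.94.
Substituting: 0.925s − 1 = 0.94(s−2) = 0.94s − 1.88, so -0.015s = -0.88 and s = 58.6667.
Then α = 0.925×58.6667 = 54.27 and β = s−α = 4.40.

α = 54.27, β = 4.40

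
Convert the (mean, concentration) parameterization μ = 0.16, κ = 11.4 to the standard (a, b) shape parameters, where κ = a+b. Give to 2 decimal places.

a = 1.82, b = 9.58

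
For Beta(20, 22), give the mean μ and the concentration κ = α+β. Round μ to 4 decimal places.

μ = 0.4762, κ = 42

κ = α+β = 20+22 = 42; μ = α/κ = 20/42 = 0.4762.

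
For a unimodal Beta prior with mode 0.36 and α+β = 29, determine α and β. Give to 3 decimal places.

α = 10.720, β = 18.280

For α,β>1 the mode is (α−1)/(α+β−2), so α = mode·(κ−2)+1 = 0.36×27+1 = 10.720.
And β = (1−mode)·(κ−2)+1 = 0.64×27+1 = 18.280.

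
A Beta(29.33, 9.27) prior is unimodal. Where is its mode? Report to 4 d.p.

0.7740

The density x^(α−1)(1−x)^(β−1) is maximised at (α−1)/(α+β−2) = 28.33/36.60 = 0.7740.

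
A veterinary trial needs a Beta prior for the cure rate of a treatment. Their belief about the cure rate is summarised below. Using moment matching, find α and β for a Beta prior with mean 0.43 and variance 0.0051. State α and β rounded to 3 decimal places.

α = 20.235, β = 26.824

Let s = α+β. The Beta variance is μ(1−μ)/(s+1).
So s+1 = μ(1−μ)/σ² = (0.43×0.57)/0.0051 = 0.2451/0.0051 = 48.0588, giving s = 47.0588.
Then α = μs = 0.43×47.0588 = 20.235 and β = (1−μ)s = 0.57×47.0588 = 26.824.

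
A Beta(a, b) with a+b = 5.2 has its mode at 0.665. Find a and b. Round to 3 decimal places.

a = 3.128, b = 2.072

For a,b>1 the mode is (a−1)/(a+b−2), so a = mode·(κ−2)+1 = 0.665×3.2+1 = 3.128.
And b = (1−mode)·(κ−2)+1 = 0.335×3.2+1 = 2.072.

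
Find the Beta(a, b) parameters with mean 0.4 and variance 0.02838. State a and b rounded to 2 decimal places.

a = 2.98, b = 4.47

Let s = a+b. The Beta variance is μ(1−μ)/(s+1).
So s+1 = μ(1−μ)/σ² = (0.4×0.6)/0.02838 = 0.24/0.02838 = 8.4567, giving s = 7.4567.
Then a = μs = 0.4×7.4567 = 2.98 and b = (1−μ)s = 0.6×7.4567 = 4.47.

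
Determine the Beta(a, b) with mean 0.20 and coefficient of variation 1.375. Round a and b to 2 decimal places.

σ = CV·μ = 1.375×0.20 = 0.27500, so σ² = 0.075625.
s+1 = μ(1−μ)/σ² = 0.1600/0.075625 = 2.1157, so s = a+b = 1.1157.
a = μs = 0.22, b = (1−μ)s = 0.89.

a = 0.22, b = 0.89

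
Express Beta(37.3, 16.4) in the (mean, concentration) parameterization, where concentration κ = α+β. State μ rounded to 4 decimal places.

κ = α+β = 37.3+16.4 = 53.7; μ = α/κ = 37.3/53.7 = 0.6946.

μ = 0.6946, κ = 53.7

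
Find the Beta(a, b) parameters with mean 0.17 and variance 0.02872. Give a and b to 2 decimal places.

Write ν = a+b; then a = μν and Var = μ(1−μ)/(ν+1).
ν = μ(1−μ)/Var − 1 = 0.1411/0.02872 − 1 = 3.9130.
a = 0.17·3.9130 = 0.67, b = 0.83·3.9130 = 3.25.

a = 0.67, b = 3.25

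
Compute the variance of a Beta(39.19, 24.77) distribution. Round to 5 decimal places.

0.00365

Var = αβ/[(α+β)²(α+β+1)] = (39.19×24.77)/(63.96²×64.96) = 970.7363/265743.668736 = 0.00365.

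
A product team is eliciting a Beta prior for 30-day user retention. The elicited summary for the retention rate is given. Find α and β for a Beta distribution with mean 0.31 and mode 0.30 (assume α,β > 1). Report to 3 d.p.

α = 12.400, β = 27.600

With s = α+β: μ = α/s and mode = (α−1)/(s−2). Eliminating α = μs,
μs − 1 = m(s−2) ⇒ s(μ−m) = 1−2m ⇒ s = 0.40/0.01 = 40.0000.
So α = μs = 12.400, β = (1−μ)s = 27.600.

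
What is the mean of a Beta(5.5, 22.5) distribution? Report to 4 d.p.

E[X] = α/(α+β) = 5.5/28.0 = 0.1964.

0.1964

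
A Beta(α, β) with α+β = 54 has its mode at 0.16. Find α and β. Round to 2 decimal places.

α = 9.32, β = 44.68

Since the density peak of Beta(α,β) is at (α−1)/(α+β−2),
α = 1 + 0.16(54−2) = 9.32 and β = 54 − 9.32 = 44.68.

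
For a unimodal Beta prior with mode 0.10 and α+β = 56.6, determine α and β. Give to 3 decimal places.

α = 6.460, β = 50.140

Mode = (α−1)/(κ−2) with κ = α+β, so α−1 = 0.10·54.6 = 5.460.
α = 6.460; β = κ − α = 50.140.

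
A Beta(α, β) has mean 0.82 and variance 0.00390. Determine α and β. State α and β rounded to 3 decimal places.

α = 30.214, β = 6.632

Write ν = α+β; then α = μν and Var = μ(1−μ)/(ν+1).
ν = μ(1−μ)/Var − 1 = 0.1476/0.00390 − 1 = 36.8462.
α = 0.82·36.8462 = 30.214, β = 0.18·36.8462 = 6.632.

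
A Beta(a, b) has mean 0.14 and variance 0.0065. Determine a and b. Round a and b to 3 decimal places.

a = 2.453, b = 15.070

Let s = a+b. The Beta variance is μ(1−μ)/(s+1).
So s+1 = μ(1−μ)/σ² = (0.14×0.86)/0.0065 = 0.1204/0.0065 = 18.5231, giving s = 17.5231.
Then a = μs = 0.14×17.5231 = 2.453 and b = (1−μ)s = 0.86×17.5231 = 15.070.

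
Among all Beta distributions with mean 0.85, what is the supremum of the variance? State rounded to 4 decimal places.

0.1275

For fixed mean μ the Beta variance is μ(1−μ)/(α+β+1), increasing as α+β decreases.
Its least upper bound (not attained) is μ(1−μ) = 0.85·0.15 = 0.1275.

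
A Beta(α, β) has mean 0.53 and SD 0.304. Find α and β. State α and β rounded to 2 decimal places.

σ² = 0.304² = 0.092416.
With s = α+β, Var = μ(1−μ)/(s+1), so s+1 = (0.53×0.47)/0.092416 = 2.6954 and s = 1.6954.
α = μs = 0.90, β = (1−μ)s = 0.80.

α = 0.90, β = 0.80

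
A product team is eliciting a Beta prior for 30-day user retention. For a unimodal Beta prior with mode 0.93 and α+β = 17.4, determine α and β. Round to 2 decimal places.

α = 15.32, β = 2.08

Mode = (α−1)/(κ−2) with κ = α+β, so α−1 = 0.93·15.4 = 14.32.
α = 15.32; β = κ − α = 2.08.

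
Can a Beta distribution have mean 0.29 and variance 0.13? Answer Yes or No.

Yes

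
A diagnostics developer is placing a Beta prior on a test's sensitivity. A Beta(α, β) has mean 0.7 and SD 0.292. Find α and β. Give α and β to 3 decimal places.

α = 1.024, β = 0.439

First σ² = 0.085264. Setting α = μn, β = (1−μ)n with n = α+β,
μ(1−μ)/(n+1) = 0.085264 ⇒ n+1 = 0.21/0.085264 = 2.4629 ⇒ n = 1.4629.
Hence α = 0.7×1.4629 = 1.024, β = 0.3×1.4629 = 0.439.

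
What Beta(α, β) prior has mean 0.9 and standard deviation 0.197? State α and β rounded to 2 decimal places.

α = 1.19, β = 0.13

First σ² = 0.038809. Setting α = μn, β = (1−μ)n with n = α+β,
μ(1−μ)/(n+1) = 0.038809 ⇒ n+1 = 0.09/0.038809 = 2.3190 ⇒ n = 1.3190.
Hence α = 0.9×1.3190 = 1.19, β = 0.1×1.3190 = 0.13.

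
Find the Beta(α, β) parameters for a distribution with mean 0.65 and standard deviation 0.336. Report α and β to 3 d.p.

α = 0.660, β = 0.355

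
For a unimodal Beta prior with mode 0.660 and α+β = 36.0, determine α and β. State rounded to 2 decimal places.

α = 23.44, β = 12.56

For α,β>1 the mode is (α−1)/(α+β−2), so α = mode·(κ−2)+1 = 0.660×34.0+1 = 23.44.
And β = (1−mode)·(κ−2)+1 = 0.340×34.0+1 = 12.56.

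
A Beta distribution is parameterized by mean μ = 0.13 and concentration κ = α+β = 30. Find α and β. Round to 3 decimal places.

α = 3.900, β = 26.100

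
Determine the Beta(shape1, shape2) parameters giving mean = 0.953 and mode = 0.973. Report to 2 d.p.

shape1 = 45.08, shape2 = 2.22

Let s = shape1+shape2. Mean gives shape1 = μs = 0.953s; mode gives (shape1−1)/(s−2) = 0.973.
Substituting: 0.953s − 1 = 0.973(s−2) = 0.973s − 1.946, so -0.020s = -0.946 and s = 47.3000.
Then shape1 = 0.953×47.3000 = 45.08 and shape2 = s−shape1 = 2.22.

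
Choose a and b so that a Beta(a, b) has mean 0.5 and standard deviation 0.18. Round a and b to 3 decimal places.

a = 3.358, b = 3.358

Variance = 0.18² = 0.0324. The moment-matching identity a+b = μ(1−μ)/Var − 1 gives
a+b = 0.25/0.0324 − 1 = 6.7160, so a = μ·6.7160 = 3.358 and b = (1−μ)·6.7160 = 3.358.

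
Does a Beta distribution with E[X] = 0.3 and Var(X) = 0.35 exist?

A Beta with mean μ has variance μ(1−μ)/(α+β+1) < μ(1−μ).
Here μ(1−μ) = 0.3×0.7 = 0.21, and 0.35 ≥ 0.21.

No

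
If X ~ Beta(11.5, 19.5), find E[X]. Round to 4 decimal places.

The Beta mean is α/(α+β) = 11.5/(11.5+19.5) = 0.3710.

0.3710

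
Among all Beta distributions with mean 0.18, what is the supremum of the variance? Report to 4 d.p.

0.1476

Var = μ(1−μ)/(α+β+1), which approaches μ(1−μ) as α+β → 0.
So the supremum is μ(1−μ) = 0.18×0.82 = 0.1476.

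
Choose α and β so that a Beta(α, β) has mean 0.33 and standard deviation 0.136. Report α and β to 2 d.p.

α = 3.61, β = 7.34

First σ² = 0.018496. Setting α = μn, β = (1−μ)n with n = α+β,
μ(1−μ)/(n+1) = 0.018496 ⇒ n+1 = 0.2211/0.018496 = 11.9539 ⇒ n = 10.9539.
Hence α = 0.33×10.9539 = 3.61, β = 0.67×10.9539 = 7.34.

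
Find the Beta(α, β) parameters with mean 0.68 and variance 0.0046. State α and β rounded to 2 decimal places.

By moment matching, α+β = μ(1−μ)/σ² − 1 = (0.68·0.32)/0.0046 − 1 = 47.3043 − 1 = 46.3043.
Since α/(α+β) = μ, α = 0.68·46.3043 = 31.49 and β = 0.32·46.3043 = 14.82.

α = 31.49, β = 14.82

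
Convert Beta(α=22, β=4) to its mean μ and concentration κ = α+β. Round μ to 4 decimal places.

μ = 0.8462, κ = 26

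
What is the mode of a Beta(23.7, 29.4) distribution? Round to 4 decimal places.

0.4442

The density x^(α−1)(1−x)^(β−1) is maximised at (α−1)/(α+β−2) = 22.7/51.1 = 0.4442.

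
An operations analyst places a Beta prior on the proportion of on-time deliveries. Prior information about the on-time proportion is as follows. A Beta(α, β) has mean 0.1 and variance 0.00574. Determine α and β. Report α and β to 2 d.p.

Write ν = α+β; then α = μν and Var = μ(1−μ)/(ν+1).
ν = μ(1−μ)/Var − 1 = 0.09/0.00574 − 1 = 14.6794.
α = 0.1·14.6794 = 1.47, β = 0.9·14.6794 = 13.21.

α = 1.47, β = 13.21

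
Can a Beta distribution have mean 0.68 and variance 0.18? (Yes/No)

Yes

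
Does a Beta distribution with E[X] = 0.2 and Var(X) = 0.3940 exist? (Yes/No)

The Beta variance bound is σ² < μ(1−μ).
Here μ(1−μ) = 0.2×0.8 = 0.16, and 0.3940 ≥ 0.16.

No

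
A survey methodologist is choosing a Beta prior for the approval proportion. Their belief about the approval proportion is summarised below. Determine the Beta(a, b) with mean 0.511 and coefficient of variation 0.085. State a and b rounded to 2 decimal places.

a = 67.17, b = 64.28

Var = (CV·μ)² = (0.085×0.511)² = 0.001887.
a+b = μ(1−μ)/Var − 1 = 0.249879/0.001887 − 1 = 131.4494.
Thus a = 0.511·131.4494 = 67.17 and b = 0.489·131.4494 = 64.28.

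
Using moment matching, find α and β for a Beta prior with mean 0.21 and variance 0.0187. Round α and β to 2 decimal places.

α = 1.65, β = 6.22

Let s = α+β. The Beta variance is μ(1−μ)/(s+1).
So s+1 = μ(1−μ)/σ² = (0.21×0.79)/0.0187 = 0.1659/0.0187 = 8.8717, giving s = 7.8717.
Then α = μs = 0.21×7.8717 = 1.65 and β = (1−μ)s = 0.79×7.8717 = 6.22.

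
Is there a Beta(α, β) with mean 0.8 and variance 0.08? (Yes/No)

Yes

For any Beta, Var(X) < E[X]·(1−E[X]).
Here μ(1−μ) = 0.8×0.2 = 0.16, and 0.08 < 0.16.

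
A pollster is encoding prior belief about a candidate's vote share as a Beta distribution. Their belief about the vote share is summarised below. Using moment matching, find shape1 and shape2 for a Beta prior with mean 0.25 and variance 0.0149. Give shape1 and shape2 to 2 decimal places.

shape1 = 2.90, shape2 = 8.69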